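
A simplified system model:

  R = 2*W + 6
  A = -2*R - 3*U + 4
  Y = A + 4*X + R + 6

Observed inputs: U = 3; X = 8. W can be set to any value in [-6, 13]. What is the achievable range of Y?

Substituting into the A equation gives A = -4*W - 17.
Substituting into the Y equation gives Y = -2*W + 27.
Linear in W, so extremes are at the endpoints: W = -6 gives Y = 39; W = 13 gives Y = 1.

1 to 39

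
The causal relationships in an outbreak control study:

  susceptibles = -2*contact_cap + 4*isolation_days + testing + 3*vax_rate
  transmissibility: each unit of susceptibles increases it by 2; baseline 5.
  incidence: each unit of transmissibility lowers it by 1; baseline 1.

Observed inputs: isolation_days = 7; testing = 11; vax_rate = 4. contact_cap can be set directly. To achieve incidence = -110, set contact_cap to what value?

contact_cap = -1

Substituting into the susceptibles equation gives susceptibles = -2*contact_cap + 51.
So transmissibility = -4*contact_cap + 107.
Substituting into the incidence equation gives incidence = 4*contact_cap - 106.
Solve 4*contact_cap - 106 = -110: contact_cap = (-110 + 106) / 4 = -1.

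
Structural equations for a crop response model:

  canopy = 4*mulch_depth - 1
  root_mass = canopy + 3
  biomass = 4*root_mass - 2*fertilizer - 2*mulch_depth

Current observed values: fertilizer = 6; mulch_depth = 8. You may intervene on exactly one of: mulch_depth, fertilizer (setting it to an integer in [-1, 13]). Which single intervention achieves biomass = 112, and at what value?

set fertilizer = 4

Intervening on mulch_depth: biomass = 14*mulch_depth - 4. Reaching 112 requires mulch_depth = 58/7, not an integer.
Intervening on fertilizer: with other inputs at their observed values, biomass = -2*fertilizer + 120. Solving for 112 gives fertilizer = 4, within [-1, 13].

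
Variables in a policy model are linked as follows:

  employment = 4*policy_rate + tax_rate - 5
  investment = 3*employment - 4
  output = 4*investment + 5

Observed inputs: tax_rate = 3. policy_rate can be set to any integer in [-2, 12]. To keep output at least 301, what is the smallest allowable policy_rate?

policy_rate = 7

Substituting into the employment equation gives employment = 4*policy_rate - 2.
Substituting into the investment equation gives investment = 12*policy_rate - 10.
output becomes 48*policy_rate - 35.
Require 48*policy_rate - 35 ≥ 301, so policy_rate ≥ 7.
The smallest integer in [-2, 12] satisfying this is 7.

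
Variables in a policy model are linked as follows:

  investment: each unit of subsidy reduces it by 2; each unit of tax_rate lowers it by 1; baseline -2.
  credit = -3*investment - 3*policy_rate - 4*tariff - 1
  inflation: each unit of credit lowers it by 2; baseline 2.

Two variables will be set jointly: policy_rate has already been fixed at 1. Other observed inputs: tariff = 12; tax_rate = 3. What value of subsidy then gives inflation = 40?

With policy_rate held at 1:
Substituting into the investment equation gives investment = -2*subsidy - 5.
So credit = 6*subsidy - 37.
So inflation = -12*subsidy + 76.
Solve -12*subsidy + 76 = 40: subsidy = (40 - 76) / -12 = 3.

subsidy = 3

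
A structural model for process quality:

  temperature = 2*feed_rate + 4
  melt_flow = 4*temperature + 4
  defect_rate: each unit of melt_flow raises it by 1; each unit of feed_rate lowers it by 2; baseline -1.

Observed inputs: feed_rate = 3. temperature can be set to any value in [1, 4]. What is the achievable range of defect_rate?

1 to 13

Intervening on temperature fixes its value directly, overriding its dependence on feed_rate.
Substituting into the defect_rate equation gives defect_rate = 4*temperature - 3.
Linear in temperature, so extremes are at the endpoints: temperature = 1 gives defect_rate = 1; temperature = 4 gives defect_rate = 13.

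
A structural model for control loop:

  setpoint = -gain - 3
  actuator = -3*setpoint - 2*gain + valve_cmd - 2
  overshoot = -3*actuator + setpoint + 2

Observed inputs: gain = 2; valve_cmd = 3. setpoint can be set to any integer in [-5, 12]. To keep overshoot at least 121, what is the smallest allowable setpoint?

setpoint = 11

Intervening on setpoint fixes its value directly, overriding its dependence on gain.
Substituting into the actuator equation gives actuator = -3*setpoint - 3.
Substituting into the overshoot equation gives overshoot = 10*setpoint + 11.
Require 10*setpoint + 11 ≥ 121, so setpoint ≥ 11.
The smallest integer in [-5, 12] satisfying this is 11.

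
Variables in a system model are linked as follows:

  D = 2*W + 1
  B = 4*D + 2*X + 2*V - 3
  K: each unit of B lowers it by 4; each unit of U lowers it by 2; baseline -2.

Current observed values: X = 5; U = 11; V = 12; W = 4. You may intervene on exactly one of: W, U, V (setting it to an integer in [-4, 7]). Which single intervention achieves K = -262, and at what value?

Intervening on W: K = -32*W - 164. Reaching -262 requires W = 49/16, not an integer.
Intervening on U: with other inputs at their observed values, K = -2*U - 270. Solving for -262 gives U = -4, within [-4, 7].
Intervening on V: K = -8*V - 196. Reaching -262 requires V = 33/4, not an integer.

set U = -4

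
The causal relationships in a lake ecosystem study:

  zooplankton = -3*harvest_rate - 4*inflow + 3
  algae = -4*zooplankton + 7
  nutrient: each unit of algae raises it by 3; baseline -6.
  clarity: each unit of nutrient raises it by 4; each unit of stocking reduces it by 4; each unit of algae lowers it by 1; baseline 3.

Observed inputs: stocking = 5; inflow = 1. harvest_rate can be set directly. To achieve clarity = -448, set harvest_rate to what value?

Substituting into the zooplankton equation gives zooplankton = -3*harvest_rate - 1.
algae becomes 12*harvest_rate + 11.
Substituting into the nutrient equation gives nutrient = 36*harvest_rate + 27.
Substituting into the clarity equation gives clarity = 132*harvest_rate + 80.
Solve 132*harvest_rate + 80 = -448: harvest_rate = (-448 - 80) / 132 = -4.

harvest_rate = -4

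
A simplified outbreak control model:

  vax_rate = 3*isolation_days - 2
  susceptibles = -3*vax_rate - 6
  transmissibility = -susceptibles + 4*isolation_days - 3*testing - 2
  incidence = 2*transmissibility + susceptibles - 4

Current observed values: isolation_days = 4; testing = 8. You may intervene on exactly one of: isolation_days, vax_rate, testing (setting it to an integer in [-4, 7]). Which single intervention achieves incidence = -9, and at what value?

Intervening on isolation_days: incidence = 17*isolation_days - 56. Reaching -9 requires isolation_days = 47/17, not an integer.
Intervening on vax_rate: with other inputs at their observed values, incidence = 3*vax_rate - 18. Solving for -9 gives vax_rate = 3, within [-4, 7].
Intervening on testing: incidence = -6*testing + 60. Reaching -9 requires testing = 23/2, not an integer.

set vax_rate = 3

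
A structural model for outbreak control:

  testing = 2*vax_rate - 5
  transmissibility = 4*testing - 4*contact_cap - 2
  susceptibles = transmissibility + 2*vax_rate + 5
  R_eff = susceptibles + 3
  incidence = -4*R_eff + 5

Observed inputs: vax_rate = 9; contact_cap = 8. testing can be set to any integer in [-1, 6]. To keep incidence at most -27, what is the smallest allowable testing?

Intervening on testing fixes its value directly, overriding its dependence on vax_rate.
Substituting into the transmissibility equation gives transmissibility = 4*testing - 34.
Substituting into the susceptibles equation gives susceptibles = 4*testing - 11.
So R_eff = 4*testing - 8.
Substituting into the incidence equation gives incidence = -16*testing + 37.
Require -16*testing + 37 ≤ -27, so testing ≥ 4.
The smallest integer in [-1, 6] satisfying this is 4.

testing = 4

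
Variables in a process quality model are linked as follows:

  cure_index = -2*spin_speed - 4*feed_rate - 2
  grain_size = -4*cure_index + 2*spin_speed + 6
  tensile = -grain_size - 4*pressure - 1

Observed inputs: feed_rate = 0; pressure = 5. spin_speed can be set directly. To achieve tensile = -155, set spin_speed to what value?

Substituting into the cure_index equation gives cure_index = -2*spin_speed - 2.
This gives grain_size = 10*spin_speed + 14.
Substituting into the tensile equation gives tensile = -10*spin_speed - 35.
Solve -10*spin_speed - 35 = -155: spin_speed = (-155 + 35) / -10 = 12.

spin_speed = 12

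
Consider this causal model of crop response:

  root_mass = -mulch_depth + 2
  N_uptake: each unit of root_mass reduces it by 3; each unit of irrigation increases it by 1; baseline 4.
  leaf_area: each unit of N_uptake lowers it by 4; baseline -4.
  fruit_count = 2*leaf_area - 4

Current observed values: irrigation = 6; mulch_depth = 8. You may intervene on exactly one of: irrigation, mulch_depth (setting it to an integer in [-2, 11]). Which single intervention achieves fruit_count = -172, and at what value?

set irrigation = -2

Intervening on irrigation: with other inputs at their observed values, fruit_count = -8*irrigation - 188. Solving for -172 gives irrigation = -2, within [-2, 11].
Intervening on mulch_depth: fruit_count = -24*mulch_depth - 44. Reaching -172 requires mulch_depth = 16/3, not an integer.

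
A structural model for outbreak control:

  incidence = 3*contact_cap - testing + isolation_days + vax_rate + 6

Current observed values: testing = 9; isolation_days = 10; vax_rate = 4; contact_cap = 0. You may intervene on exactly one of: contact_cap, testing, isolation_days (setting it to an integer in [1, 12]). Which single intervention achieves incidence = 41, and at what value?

set contact_cap = 10

Intervening on contact_cap: with other inputs at their observed values, incidence = 3*contact_cap + 11. Solving for 41 gives contact_cap = 10, within [1, 12].
Intervening on testing: incidence = -testing + 20. Reaching 41 requires testing = -21, outside [1, 12].
Intervening on isolation_days: incidence = isolation_days + 1. Reaching 41 requires isolation_days = 40, outside [1, 12].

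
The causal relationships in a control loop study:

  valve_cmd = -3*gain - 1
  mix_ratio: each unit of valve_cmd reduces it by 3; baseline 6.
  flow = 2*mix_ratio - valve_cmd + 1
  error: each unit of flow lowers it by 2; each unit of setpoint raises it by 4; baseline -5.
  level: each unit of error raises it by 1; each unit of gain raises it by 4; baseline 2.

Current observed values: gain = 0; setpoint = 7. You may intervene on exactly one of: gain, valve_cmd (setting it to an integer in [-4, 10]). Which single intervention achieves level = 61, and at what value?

set gain = -2

Intervening on gain: with other inputs at their observed values, level = -38*gain - 15. Solving for 61 gives gain = -2, within [-4, 10].
Intervening on valve_cmd: level = 14*valve_cmd - 1. Reaching 61 requires valve_cmd = 31/7, not an integer.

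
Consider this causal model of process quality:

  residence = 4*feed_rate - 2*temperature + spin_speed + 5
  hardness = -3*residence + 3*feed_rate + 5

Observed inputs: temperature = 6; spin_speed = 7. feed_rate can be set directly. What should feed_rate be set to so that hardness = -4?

Substituting into the residence equation gives residence = 4*feed_rate.
So hardness = -9*feed_rate + 5.
Solve -9*feed_rate + 5 = -4: feed_rate = (-4 - 5) / -9 = 1.

feed_rate = 1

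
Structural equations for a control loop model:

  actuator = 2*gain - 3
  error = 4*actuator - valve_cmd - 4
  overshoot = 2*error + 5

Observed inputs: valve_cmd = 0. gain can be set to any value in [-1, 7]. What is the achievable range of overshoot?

Substituting into the error equation gives error = 8*gain - 16.
Substituting into the overshoot equation gives overshoot = 16*gain - 27.
Linear in gain, so extremes are at the endpoints: gain = -1 gives overshoot = -43; gain = 7 gives overshoot = 85.

-43 to 85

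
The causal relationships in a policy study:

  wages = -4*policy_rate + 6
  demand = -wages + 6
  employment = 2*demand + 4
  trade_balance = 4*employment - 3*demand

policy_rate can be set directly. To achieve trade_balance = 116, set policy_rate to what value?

policy_rate = 5

Substituting into the demand equation gives demand = 4*policy_rate.
employment becomes 8*policy_rate + 4.
Substituting into the trade_balance equation gives trade_balance = 20*policy_rate + 16.
Solve 20*policy_rate + 16 = 116: policy_rate = (116 - 16) / 20 = 5.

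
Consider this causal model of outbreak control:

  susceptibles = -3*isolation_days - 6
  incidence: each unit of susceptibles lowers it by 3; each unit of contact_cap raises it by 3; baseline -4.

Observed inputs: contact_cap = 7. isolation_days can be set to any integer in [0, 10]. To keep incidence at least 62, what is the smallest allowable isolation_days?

Substituting into the incidence equation gives incidence = 9*isolation_days + 35.
Require 9*isolation_days + 35 ≥ 62, so isolation_days ≥ 3.
The smallest integer in [0, 10] satisfying this is 3.

isolation_days = 3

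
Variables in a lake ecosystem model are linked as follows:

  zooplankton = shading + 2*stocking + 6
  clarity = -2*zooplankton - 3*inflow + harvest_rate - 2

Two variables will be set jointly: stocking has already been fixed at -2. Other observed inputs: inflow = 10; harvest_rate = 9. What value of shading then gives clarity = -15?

With stocking held at -2:
Substituting into the zooplankton equation gives zooplankton = shading + 2.
This gives clarity = -2*shading - 27.
Solve -2*shading - 27 = -15: shading = (-15 + 27) / -2 = -6.

shading = -6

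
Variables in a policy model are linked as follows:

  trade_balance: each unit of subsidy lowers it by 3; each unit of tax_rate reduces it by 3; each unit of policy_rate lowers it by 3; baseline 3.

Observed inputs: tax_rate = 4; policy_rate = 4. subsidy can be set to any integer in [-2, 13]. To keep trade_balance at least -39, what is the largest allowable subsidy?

subsidy = 6

Substituting into the trade_balance equation gives trade_balance = -3*subsidy - 21.
Require -3*subsidy - 21 ≥ -39, so subsidy ≤ 6.
The largest integer in [-2, 13] satisfying this is 6.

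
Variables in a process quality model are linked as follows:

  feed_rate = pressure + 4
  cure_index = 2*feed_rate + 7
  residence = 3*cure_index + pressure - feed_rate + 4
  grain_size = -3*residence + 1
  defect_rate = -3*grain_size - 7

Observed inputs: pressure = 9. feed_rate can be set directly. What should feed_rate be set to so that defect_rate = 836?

Intervening on feed_rate fixes its value directly, overriding its dependence on pressure.
Substituting into the residence equation gives residence = 5*feed_rate + 34.
Substituting into the grain_size equation gives grain_size = -15*feed_rate - 101.
This gives defect_rate = 45*feed_rate + 296.
Solve 45*feed_rate + 296 = 836: feed_rate = (836 - 296) / 45 = 12.

feed_rate = 12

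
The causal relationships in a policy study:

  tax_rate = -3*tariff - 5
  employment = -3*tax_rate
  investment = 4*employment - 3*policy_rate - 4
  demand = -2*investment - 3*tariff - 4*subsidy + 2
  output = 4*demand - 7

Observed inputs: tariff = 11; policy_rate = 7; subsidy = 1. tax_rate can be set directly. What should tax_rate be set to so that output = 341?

Intervening on tax_rate fixes its value directly, overriding its dependence on tariff.
Substituting into the investment equation gives investment = -12*tax_rate - 25.
So demand = 24*tax_rate + 15.
Substituting into the output equation gives output = 96*tax_rate + 53.
Solve 96*tax_rate + 53 = 341: tax_rate = (341 - 53) / 96 = 3.

tax_rate = 3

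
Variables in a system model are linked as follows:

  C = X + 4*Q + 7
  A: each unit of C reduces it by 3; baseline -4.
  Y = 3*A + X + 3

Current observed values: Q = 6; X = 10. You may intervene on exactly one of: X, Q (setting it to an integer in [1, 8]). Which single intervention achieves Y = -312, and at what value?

set X = 3

Intervening on X: with other inputs at their observed values, Y = -8*X - 288. Solving for -312 gives X = 3, within [1, 8].
Intervening on Q: Y = -36*Q - 152. Reaching -312 requires Q = 40/9, not an integer.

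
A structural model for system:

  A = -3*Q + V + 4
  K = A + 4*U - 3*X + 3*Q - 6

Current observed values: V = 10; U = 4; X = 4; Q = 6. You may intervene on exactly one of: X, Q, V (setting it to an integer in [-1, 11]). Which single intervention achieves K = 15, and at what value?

Intervening on X: with other inputs at their observed values, K = -3*X + 24. Solving for 15 gives X = 3, within [-1, 11].
Intervening on Q: the paths from Q to K cancel (net effect zero), leaving K = 12; 15 is unreachable this way.
Intervening on V: K = V + 2. Reaching 15 requires V = 13, outside [-1, 11].

set X = 3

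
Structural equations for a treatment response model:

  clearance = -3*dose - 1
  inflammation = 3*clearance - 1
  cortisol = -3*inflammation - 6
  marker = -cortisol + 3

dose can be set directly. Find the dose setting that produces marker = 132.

dose = -5

Substituting into the inflammation equation gives inflammation = -9*dose - 4.
Substituting into the cortisol equation gives cortisol = 27*dose + 6.
This gives marker = -27*dose - 3.
Solve -27*dose - 3 = 132: dose = (132 + 3) / -27 = -5.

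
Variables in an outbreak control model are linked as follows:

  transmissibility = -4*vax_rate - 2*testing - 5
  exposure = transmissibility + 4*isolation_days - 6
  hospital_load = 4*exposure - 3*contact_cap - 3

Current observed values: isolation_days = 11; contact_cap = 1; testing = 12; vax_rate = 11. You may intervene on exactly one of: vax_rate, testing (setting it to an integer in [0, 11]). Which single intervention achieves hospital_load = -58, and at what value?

set testing = 1

Intervening on vax_rate: hospital_load = -16*vax_rate + 30. Reaching -58 requires vax_rate = 11/2, not an integer.
Intervening on testing: with other inputs at their observed values, hospital_load = -8*testing - 50. Solving for -58 gives testing = 1, within [0, 11].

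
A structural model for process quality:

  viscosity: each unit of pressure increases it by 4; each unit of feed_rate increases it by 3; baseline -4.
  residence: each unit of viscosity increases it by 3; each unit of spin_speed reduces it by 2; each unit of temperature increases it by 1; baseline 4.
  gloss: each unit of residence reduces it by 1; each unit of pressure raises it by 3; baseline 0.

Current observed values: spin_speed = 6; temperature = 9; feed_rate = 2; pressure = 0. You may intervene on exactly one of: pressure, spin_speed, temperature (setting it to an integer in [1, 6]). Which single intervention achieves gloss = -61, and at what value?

set pressure = 6

Intervening on pressure: with other inputs at their observed values, gloss = -9*pressure - 7. Solving for -61 gives pressure = 6, within [1, 6].
Intervening on spin_speed: gloss = 2*spin_speed - 19. Reaching -61 requires spin_speed = -21, outside [1, 6].
Intervening on temperature: gloss = -temperature + 2. Reaching -61 requires temperature = 63, outside [1, 6].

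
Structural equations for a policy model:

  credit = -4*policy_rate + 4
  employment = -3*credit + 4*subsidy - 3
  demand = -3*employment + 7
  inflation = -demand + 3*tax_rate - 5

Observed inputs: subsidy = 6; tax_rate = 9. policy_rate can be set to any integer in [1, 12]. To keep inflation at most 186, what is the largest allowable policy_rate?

policy_rate = 4

Substituting into the employment equation gives employment = 12*policy_rate + 9.
So demand = -36*policy_rate - 20.
inflation becomes 36*policy_rate + 42.
Require 36*policy_rate + 42 ≤ 186, so policy_rate ≤ 4.
The largest integer in [1, 12] satisfying this is 4.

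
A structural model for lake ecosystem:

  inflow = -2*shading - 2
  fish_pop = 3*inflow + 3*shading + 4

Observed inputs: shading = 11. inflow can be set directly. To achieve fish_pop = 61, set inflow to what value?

Intervening on inflow fixes its value directly, overriding its dependence on shading.
Substituting into the fish_pop equation gives fish_pop = 3*inflow + 37.
Solve 3*inflow + 37 = 61: inflow = (61 - 37) / 3 = 8.

inflow = 8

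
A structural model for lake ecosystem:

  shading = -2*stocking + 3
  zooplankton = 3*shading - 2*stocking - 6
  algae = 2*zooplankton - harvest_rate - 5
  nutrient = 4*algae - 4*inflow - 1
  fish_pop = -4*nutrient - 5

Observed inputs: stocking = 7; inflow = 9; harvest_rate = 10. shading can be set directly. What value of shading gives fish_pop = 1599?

shading = -6

Intervening on shading fixes its value directly, overriding its dependence on stocking.
Substituting into the zooplankton equation gives zooplankton = 3*shading - 20.
This gives algae = 6*shading - 55.
So nutrient = 24*shading - 257.
This gives fish_pop = -96*shading + 1023.
Solve -96*shading + 1023 = 1599: shading = (1599 - 1023) / -96 = -6.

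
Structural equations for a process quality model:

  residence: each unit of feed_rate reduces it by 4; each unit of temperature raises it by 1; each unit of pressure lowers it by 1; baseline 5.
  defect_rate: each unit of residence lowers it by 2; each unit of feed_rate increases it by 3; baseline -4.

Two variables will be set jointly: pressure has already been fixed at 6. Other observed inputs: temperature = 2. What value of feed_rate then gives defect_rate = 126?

With pressure held at 6:
Substituting into the residence equation gives residence = -4*feed_rate + 1.
Substituting into the defect_rate equation gives defect_rate = 11*feed_rate - 6.
Solve 11*feed_rate - 6 = 126: feed_rate = (126 + 6) / 11 = 12.

feed_rate = 12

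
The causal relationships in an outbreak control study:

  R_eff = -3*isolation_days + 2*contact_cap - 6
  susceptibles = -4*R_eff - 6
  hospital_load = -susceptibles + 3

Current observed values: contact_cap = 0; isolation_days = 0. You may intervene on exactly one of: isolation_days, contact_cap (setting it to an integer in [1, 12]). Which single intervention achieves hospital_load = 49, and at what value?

set contact_cap = 8

Intervening on isolation_days: hospital_load = -12*isolation_days - 15. Reaching 49 requires isolation_days = -16/3, not an integer.
Intervening on contact_cap: with other inputs at their observed values, hospital_load = 8*contact_cap - 15. Solving for 49 gives contact_cap = 8, within [1, 12].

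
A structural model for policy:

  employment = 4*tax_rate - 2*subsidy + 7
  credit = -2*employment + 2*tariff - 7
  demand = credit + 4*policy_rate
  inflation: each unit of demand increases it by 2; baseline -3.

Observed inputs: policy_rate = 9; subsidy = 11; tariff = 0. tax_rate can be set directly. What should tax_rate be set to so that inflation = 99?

tax_rate = 1

Substituting into the employment equation gives employment = 4*tax_rate - 15.
Substituting into the credit equation gives credit = -8*tax_rate + 23.
Substituting into the demand equation gives demand = -8*tax_rate + 59.
Substituting into the inflation equation gives inflation = -16*tax_rate + 115.
Solve -16*tax_rate + 115 = 99: tax_rate = (99 - 115) / -16 = 1.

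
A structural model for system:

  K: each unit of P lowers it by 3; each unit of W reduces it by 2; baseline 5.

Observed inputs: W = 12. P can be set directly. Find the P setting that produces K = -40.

Substituting into the K equation gives K = -3*P - 19.
Solve -3*P - 19 = -40: P = (-40 + 19) / -3 = 7.

P = 7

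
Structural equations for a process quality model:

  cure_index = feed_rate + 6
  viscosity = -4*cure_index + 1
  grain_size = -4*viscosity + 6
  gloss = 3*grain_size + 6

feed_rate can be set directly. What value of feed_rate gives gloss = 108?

Substituting into the viscosity equation gives viscosity = -4*feed_rate - 23.
So grain_size = 16*feed_rate + 98.
Substituting into the gloss equation gives gloss = 48*feed_rate + 300.
Solve 48*feed_rate + 300 = 108: feed_rate = (108 - 300) / 48 = -4.

feed_rate = -4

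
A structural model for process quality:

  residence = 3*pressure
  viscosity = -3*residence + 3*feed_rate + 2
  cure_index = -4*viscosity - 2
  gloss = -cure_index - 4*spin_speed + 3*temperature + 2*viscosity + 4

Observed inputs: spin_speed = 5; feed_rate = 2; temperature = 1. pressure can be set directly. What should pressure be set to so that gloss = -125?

pressure = 3

Substituting into the viscosity equation gives viscosity = -9*pressure + 8.
So cure_index = 36*pressure - 34.
Substituting into the gloss equation gives gloss = -54*pressure + 37.
Solve -54*pressure + 37 = -125: pressure = (-125 - 37) / -54 = 3.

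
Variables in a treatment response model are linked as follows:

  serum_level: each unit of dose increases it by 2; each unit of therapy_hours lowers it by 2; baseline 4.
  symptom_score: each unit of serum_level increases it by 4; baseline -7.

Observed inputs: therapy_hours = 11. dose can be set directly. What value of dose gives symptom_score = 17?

dose = 12

Substituting into the serum_level equation gives serum_level = 2*dose - 18.
This gives symptom_score = 8*dose - 79.
Solve 8*dose - 79 = 17: dose = (17 + 79) / 8 = 12.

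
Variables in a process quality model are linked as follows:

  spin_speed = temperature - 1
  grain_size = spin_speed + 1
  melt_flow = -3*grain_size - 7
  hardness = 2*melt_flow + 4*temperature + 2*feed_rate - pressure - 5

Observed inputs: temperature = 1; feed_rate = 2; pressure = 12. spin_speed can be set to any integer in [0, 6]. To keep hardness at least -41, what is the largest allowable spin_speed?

spin_speed = 2

Intervening on spin_speed fixes its value directly, overriding its dependence on temperature.
Substituting into the melt_flow equation gives melt_flow = -3*spin_speed - 10.
This gives hardness = -6*spin_speed - 29.
Require -6*spin_speed - 29 ≥ -41, so spin_speed ≤ 2.
The largest integer in [0, 6] satisfying this is 2.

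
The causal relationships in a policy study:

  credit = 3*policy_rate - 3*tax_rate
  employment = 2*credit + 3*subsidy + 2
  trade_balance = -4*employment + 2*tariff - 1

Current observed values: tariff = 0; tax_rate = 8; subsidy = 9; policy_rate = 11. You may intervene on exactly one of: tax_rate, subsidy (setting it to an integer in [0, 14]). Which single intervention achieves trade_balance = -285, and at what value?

set tax_rate = 4

Intervening on tax_rate: with other inputs at their observed values, trade_balance = 24*tax_rate - 381. Solving for -285 gives tax_rate = 4, within [0, 14].
Intervening on subsidy: trade_balance = -12*subsidy - 81. Reaching -285 requires subsidy = 17, outside [0, 14].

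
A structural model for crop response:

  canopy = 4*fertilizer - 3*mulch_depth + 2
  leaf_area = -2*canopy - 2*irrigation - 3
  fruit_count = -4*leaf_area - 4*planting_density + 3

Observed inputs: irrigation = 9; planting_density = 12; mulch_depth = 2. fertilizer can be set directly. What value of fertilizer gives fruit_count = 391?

fertilizer = 12

Substituting into the canopy equation gives canopy = 4*fertilizer - 4.
leaf_area becomes -8*fertilizer - 13.
Substituting into the fruit_count equation gives fruit_count = 32*fertilizer + 7.
Solve 32*fertilizer + 7 = 391: fertilizer = (391 - 7) / 32 = 12.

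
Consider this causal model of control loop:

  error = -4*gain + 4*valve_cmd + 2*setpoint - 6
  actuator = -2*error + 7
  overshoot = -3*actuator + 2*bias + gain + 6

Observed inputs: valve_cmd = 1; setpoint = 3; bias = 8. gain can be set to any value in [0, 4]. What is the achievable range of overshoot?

-67 to 25

Substituting into the error equation gives error = -4*gain + 4.
So actuator = 8*gain - 1.
Substituting into the overshoot equation gives overshoot = -23*gain + 25.
Linear in gain, so extremes are at the endpoints: gain = 0 gives overshoot = 25; gain = 4 gives overshoot = -67.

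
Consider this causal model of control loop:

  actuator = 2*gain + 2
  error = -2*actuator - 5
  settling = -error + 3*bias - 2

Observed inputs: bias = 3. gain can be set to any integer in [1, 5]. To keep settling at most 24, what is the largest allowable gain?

Substituting into the error equation gives error = -4*gain - 9.
settling becomes 4*gain + 16.
Require 4*gain + 16 ≤ 24, so gain ≤ 2.
The largest integer in [1, 5] satisfying this is 2.

gain = 2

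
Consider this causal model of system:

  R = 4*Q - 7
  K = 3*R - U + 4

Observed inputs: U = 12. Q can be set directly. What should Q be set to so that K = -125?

Substituting into the K equation gives K = 12*Q - 29.
Solve 12*Q - 29 = -125: Q = (-125 + 29) / 12 = -8.

Q = -8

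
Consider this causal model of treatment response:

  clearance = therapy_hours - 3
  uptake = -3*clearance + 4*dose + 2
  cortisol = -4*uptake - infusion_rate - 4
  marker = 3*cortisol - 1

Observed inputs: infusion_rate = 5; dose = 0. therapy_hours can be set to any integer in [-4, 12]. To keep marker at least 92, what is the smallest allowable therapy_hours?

therapy_hours = 7

Substituting into the uptake equation gives uptake = -3*therapy_hours + 11.
Substituting into the cortisol equation gives cortisol = 12*therapy_hours - 53.
So marker = 36*therapy_hours - 160.
Require 36*therapy_hours - 160 ≥ 92, so therapy_hours ≥ 7.
The smallest integer in [-4, 12] satisfying this is 7.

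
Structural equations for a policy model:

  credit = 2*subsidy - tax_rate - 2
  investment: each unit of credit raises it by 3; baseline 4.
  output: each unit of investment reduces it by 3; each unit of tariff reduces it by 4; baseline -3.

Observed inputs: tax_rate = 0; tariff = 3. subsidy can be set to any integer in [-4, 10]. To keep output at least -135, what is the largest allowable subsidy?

subsidy = 7

Substituting into the credit equation gives credit = 2*subsidy - 2.
So investment = 6*subsidy - 2.
This gives output = -18*subsidy - 9.
Require -18*subsidy - 9 ≥ -135, so subsidy ≤ 7.
The largest integer in [-4, 10] satisfying this is 7.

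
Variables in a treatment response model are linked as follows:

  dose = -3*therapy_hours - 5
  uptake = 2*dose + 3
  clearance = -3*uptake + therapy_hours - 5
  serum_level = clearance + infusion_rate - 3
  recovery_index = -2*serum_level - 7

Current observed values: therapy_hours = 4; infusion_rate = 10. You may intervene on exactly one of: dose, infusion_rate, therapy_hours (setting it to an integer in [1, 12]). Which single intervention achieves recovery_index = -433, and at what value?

set therapy_hours = 10

Intervening on dose: recovery_index = 12*dose - 1. Reaching -433 requires dose = -36, outside [1, 12].
Intervening on infusion_rate: recovery_index = -2*infusion_rate - 185. Reaching -433 requires infusion_rate = 124, outside [1, 12].
Intervening on therapy_hours: with other inputs at their observed values, recovery_index = -38*therapy_hours - 53. Solving for -433 gives therapy_hours = 10, within [1, 12].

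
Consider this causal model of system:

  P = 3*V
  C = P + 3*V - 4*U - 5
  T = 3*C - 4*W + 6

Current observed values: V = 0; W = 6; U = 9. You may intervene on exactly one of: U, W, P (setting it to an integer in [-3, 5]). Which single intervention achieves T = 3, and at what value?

set U = -3

Intervening on U: with other inputs at their observed values, T = -12*U - 33. Solving for 3 gives U = -3, within [-3, 5].
Intervening on W: T = -4*W - 117. Reaching 3 requires W = -30, outside [-3, 5].
Intervening on P: T = 3*P - 141. Reaching 3 requires P = 48, outside [-3, 5].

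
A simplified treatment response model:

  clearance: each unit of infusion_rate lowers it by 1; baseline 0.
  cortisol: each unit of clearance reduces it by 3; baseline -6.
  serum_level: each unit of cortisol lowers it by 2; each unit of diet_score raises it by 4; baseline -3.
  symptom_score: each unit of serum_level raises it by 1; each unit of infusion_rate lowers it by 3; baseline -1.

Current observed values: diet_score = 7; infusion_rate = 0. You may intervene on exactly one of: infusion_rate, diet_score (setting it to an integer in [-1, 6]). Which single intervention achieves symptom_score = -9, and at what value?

Intervening on infusion_rate: with other inputs at their observed values, symptom_score = -9*infusion_rate + 36. Solving for -9 gives infusion_rate = 5, within [-1, 6].
Intervening on diet_score: symptom_score = 4*diet_score + 8. Reaching -9 requires diet_score = -17/4, not an integer.

set infusion_rate = 5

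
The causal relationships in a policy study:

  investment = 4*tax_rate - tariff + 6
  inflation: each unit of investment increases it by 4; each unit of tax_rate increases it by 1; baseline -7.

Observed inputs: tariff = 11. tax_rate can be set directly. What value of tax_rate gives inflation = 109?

Substituting into the investment equation gives investment = 4*tax_rate - 5.
This gives inflation = 17*tax_rate - 27.
Solve 17*tax_rate - 27 = 109: tax_rate = (109 + 27) / 17 = 8.

tax_rate = 8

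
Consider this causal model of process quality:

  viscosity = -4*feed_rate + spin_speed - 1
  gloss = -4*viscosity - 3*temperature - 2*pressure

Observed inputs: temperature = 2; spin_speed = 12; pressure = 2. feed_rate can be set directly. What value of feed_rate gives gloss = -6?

feed_rate = 3

Substituting into the viscosity equation gives viscosity = -4*feed_rate + 11.
So gloss = 16*feed_rate - 54.
Solve 16*feed_rate - 54 = -6: feed_rate = (-6 + 54) / 16 = 3.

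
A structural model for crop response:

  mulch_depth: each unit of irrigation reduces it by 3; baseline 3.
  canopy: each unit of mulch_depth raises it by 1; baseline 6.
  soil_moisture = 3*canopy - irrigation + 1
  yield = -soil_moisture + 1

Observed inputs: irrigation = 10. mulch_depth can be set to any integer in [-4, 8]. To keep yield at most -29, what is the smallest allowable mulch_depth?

mulch_depth = 7

Intervening on mulch_depth fixes its value directly, overriding its dependence on irrigation.
Substituting into the soil_moisture equation gives soil_moisture = 3*mulch_depth + 9.
So yield = -3*mulch_depth - 8.
Require -3*mulch_depth - 8 ≤ -29, so mulch_depth ≥ 7.
The smallest integer in [-4, 8] satisfying this is 7.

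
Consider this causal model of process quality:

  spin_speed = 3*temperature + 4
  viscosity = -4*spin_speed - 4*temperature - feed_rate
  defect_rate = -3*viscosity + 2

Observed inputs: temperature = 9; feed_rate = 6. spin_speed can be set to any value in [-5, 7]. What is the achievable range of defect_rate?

Intervening on spin_speed fixes its value directly, overriding its dependence on temperature.
Substituting into the viscosity equation gives viscosity = -4*spin_speed - 42.
defect_rate becomes 12*spin_speed + 128.
Linear in spin_speed, so extremes are at the endpoints: spin_speed = -5 gives defect_rate = 68; spin_speed = 7 gives defect_rate = 212.

68 to 212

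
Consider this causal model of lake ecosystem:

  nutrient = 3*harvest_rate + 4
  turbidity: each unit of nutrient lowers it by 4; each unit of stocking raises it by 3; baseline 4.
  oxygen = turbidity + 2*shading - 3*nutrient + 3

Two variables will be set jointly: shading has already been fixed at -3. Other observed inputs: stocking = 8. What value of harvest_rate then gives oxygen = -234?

harvest_rate = 11

With shading held at -3:
Substituting into the turbidity equation gives turbidity = -12*harvest_rate + 12.
So oxygen = -21*harvest_rate - 3.
Solve -21*harvest_rate - 3 = -234: harvest_rate = (-234 + 3) / -21 = 11.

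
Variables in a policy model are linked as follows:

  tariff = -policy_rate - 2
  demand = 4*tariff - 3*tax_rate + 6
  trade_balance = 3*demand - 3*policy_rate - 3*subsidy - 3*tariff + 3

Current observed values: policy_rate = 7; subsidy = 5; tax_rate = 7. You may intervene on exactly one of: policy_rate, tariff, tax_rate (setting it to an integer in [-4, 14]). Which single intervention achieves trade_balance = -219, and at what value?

Intervening on policy_rate: with other inputs at their observed values, trade_balance = -12*policy_rate - 75. Solving for -219 gives policy_rate = 12, within [-4, 14].
Intervening on tariff: trade_balance = 9*tariff - 78. Reaching -219 requires tariff = -47/3, not an integer.
Intervening on tax_rate: trade_balance = -9*tax_rate - 96. Reaching -219 requires tax_rate = 41/3, not an integer.

set policy_rate = 12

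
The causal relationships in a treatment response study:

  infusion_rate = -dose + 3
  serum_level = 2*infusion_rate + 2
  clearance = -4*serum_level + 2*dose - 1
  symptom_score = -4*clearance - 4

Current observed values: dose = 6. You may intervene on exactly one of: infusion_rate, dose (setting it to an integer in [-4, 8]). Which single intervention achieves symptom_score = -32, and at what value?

set dose = 4

Intervening on infusion_rate: symptom_score = 32*infusion_rate - 16. Reaching -32 requires infusion_rate = -1/2, not an integer.
Intervening on dose: with other inputs at their observed values, symptom_score = -40*dose + 128. Solving for -32 gives dose = 4, within [-4, 8].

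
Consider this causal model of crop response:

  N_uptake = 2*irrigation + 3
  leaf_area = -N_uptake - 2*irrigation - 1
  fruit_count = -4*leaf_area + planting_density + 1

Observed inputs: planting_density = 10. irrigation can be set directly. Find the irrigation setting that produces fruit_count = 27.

irrigation = 0

Substituting into the leaf_area equation gives leaf_area = -4*irrigation - 4.
fruit_count becomes 16*irrigation + 27.
Solve 16*irrigation + 27 = 27: irrigation = (27 - 27) / 16 = 0.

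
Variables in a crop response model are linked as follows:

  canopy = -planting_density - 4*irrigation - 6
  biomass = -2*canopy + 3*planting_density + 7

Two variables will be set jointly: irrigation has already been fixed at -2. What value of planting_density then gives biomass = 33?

With irrigation held at -2:
Substituting into the canopy equation gives canopy = -planting_density + 2.
Substituting into the biomass equation gives biomass = 5*planting_density + 3.
Solve 5*planting_density + 3 = 33: planting_density = (33 - 3) / 5 = 6.

planting_density = 6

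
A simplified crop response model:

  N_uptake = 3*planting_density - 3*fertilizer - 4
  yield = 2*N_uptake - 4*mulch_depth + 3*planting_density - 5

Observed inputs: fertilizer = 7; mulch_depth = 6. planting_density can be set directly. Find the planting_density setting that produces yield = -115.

planting_density = -4

Substituting into the N_uptake equation gives N_uptake = 3*planting_density - 25.
yield becomes 9*planting_density - 79.
Solve 9*planting_density - 79 = -115: planting_density = (-115 + 79) / 9 = -4.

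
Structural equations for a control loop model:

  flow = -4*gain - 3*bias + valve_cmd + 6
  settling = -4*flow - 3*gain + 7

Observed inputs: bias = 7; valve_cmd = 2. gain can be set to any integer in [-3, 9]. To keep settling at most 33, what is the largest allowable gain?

Substituting into the flow equation gives flow = -4*gain - 13.
So settling = 13*gain + 59.
Require 13*gain + 59 ≤ 33, so gain ≤ -2.
The largest integer in [-3, 9] satisfying this is -2.

gain = -2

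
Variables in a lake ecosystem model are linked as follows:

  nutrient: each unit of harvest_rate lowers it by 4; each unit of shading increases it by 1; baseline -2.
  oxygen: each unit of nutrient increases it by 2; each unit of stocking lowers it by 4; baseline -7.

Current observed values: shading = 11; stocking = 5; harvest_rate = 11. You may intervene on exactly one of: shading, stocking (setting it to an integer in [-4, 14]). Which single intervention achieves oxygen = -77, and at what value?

Intervening on shading: oxygen = 2*shading - 119. Reaching -77 requires shading = 21, outside [-4, 14].
Intervening on stocking: with other inputs at their observed values, oxygen = -4*stocking - 77. Solving for -77 gives stocking = 0, within [-4, 14].

set stocking = 0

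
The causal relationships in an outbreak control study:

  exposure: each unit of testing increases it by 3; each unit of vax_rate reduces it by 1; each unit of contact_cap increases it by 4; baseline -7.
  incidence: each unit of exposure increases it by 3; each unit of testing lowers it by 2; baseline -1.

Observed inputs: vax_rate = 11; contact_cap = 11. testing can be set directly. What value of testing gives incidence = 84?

Substituting into the exposure equation gives exposure = 3*testing + 26.
Substituting into the incidence equation gives incidence = 7*testing + 77.
Solve 7*testing + 77 = 84: testing = (84 - 77) / 7 = 1.

testing = 1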